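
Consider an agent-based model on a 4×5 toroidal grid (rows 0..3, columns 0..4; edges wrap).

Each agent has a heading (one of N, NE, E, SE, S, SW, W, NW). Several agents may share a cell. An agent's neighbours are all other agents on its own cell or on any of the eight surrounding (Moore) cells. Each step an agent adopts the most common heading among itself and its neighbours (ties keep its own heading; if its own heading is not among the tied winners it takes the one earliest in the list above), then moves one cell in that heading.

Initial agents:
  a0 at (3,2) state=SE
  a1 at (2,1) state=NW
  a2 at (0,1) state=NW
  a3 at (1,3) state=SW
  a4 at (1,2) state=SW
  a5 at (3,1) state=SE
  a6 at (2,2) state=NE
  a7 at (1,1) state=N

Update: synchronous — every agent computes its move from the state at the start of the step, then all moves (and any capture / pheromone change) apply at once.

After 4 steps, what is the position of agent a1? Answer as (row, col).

(2, 0)

t=1: a0@(0,3):SE a1@(3,2):SE a2@(1,2):SE a3@(2,2):SW a4@(2,1):SW a5@(0,2):SE a6@(3,3):SE a7@(0,0):NW
t=2: a0@(1,4):SE a1@(0,3):SE a2@(2,3):SE a3@(3,3):SE a4@(3,0):SW a5@(1,3):SE a6@(0,4):SE a7@(3,4):NW
t=3: a0@(2,0):SE a1@(1,4):SE a2@(3,4):SE a3@(0,4):SE a4@(0,4):SW a5@(2,4):SE a6@(1,0):SE a7@(0,0):SE
t=4: a0@(3,1):SE a1@(2,0):SE a2@(0,0):SE a3@(1,0):SE a4@(1,0):SE a5@(3,0):SE a6@(2,1):SE a7@(1,1):SE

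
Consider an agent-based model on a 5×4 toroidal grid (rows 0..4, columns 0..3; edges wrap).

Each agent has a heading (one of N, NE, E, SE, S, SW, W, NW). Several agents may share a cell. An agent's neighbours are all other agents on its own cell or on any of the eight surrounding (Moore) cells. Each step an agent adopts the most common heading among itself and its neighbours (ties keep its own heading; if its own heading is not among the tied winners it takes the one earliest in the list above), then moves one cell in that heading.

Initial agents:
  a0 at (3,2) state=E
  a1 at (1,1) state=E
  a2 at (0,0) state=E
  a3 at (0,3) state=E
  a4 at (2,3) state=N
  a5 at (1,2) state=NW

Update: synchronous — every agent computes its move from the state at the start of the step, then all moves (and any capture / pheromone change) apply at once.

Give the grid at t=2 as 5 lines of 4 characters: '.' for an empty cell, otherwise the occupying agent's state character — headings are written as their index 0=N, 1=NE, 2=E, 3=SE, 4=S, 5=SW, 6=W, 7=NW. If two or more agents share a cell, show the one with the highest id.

t=1: a0@(3,3):E a1@(1,2):E a2@(0,1):E a3@(0,0):E a4@(1,3):N a5@(1,3):E
t=2: a0@(3,0):E a1@(1,3):E a2@(0,2):E a3@(0,1):E a4@(1,0):E a5@(1,0):E

.22.
2..2
....
2...
....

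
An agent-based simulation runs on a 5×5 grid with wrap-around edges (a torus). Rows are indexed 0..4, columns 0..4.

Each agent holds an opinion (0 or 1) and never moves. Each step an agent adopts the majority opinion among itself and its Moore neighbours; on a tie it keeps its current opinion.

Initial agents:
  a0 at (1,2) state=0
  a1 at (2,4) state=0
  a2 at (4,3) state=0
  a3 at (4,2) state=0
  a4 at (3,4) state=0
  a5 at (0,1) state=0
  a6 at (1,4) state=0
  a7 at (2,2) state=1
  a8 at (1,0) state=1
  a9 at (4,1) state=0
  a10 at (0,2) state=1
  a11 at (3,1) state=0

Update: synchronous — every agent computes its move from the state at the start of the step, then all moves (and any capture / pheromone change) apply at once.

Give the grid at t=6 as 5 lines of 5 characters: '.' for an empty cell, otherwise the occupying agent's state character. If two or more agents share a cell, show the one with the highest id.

.00..
0.0.0
..0.0
.0..0
.000.

t=1: a0@(1,2):0 a1@(2,4):0 a2@(4,3):0 a3@(4,2):0 a4@(3,4):0 a5@(0,1):0 a6@(1,4):0 a7@(2,2):0 a8@(1,0):0 a9@(4,1):0 a10@(0,2):0 a11@(3,1):0
t=2: (unchanged — steady state)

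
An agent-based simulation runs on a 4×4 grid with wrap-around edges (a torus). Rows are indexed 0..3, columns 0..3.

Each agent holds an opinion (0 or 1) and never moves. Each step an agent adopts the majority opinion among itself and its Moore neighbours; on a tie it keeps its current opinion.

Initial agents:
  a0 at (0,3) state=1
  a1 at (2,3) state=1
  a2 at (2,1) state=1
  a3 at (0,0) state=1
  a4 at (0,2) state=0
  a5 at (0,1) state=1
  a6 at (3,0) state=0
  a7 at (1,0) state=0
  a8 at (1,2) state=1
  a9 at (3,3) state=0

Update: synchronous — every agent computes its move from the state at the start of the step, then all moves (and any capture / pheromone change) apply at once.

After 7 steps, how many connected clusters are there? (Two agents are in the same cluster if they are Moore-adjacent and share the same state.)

t=1: a0@(0,3):0 a1@(2,3):0 a2@(2,1):1 a3@(0,0):1 a4@(0,2):1 a5@(0,1):1 a6@(3,0):1 a7@(1,0):1 a8@(1,2):1 a9@(3,3):0
t=2: a0@(0,3):1 a1@(2,3):1 a2@(2,1):1 a3@(0,0):1 a4@(0,2):1 a5@(0,1):1 a6@(3,0):1 a7@(1,0):1 a8@(1,2):1 a9@(3,3):0
t=3: a0@(0,3):1 a1@(2,3):1 a2@(2,1):1 a3@(0,0):1 a4@(0,2):1 a5@(0,1):1 a6@(3,0):1 a7@(1,0):1 a8@(1,2):1 a9@(3,3):1
t=4: (unchanged — steady state)

1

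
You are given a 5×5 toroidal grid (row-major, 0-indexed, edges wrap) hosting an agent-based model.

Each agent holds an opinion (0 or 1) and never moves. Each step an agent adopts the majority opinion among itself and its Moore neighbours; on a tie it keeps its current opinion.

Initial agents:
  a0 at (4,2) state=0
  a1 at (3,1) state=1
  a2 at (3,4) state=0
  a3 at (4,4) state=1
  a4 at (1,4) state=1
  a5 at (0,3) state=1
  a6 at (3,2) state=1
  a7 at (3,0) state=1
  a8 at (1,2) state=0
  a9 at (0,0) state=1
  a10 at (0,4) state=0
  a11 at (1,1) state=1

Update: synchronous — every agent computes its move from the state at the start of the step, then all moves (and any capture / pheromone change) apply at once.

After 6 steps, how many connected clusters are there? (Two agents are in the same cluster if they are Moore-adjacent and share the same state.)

1

t=1: a0@(4,2):1 a1@(3,1):1 a2@(3,4):1 a3@(4,4):1 a4@(1,4):1 a5@(0,3):1 a6@(3,2):1 a7@(3,0):1 a8@(1,2):1 a9@(0,0):1 a10@(0,4):1 a11@(1,1):1
t=2: (unchanged — steady state)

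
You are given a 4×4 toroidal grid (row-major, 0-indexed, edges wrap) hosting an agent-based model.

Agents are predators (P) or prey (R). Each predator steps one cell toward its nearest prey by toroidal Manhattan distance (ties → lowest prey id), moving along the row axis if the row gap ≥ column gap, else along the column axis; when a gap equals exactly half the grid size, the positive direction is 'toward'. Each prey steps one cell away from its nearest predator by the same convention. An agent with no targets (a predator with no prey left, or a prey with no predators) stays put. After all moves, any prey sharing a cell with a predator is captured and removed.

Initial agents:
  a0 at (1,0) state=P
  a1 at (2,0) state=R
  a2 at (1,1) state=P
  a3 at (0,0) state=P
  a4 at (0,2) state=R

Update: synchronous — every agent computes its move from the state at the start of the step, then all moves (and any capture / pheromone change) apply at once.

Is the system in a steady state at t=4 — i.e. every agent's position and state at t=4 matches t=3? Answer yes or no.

no

t=1: a0@(2,0):P a1@(3,0):R a2@(2,1):P a3@(1,0):P a4@(3,2):R
t=2: a0@(3,0):P a1@(0,0):R a2@(3,1):P a3@(2,0):P a4@(0,2):R
t=3: a0@(0,0):P a1@(1,0):R a2@(0,1):P a3@(3,0):P a4@(1,2):R
t=4: a0@(1,0):P a1@(2,0):R a2@(1,1):P a3@(0,0):P a4@(2,2):R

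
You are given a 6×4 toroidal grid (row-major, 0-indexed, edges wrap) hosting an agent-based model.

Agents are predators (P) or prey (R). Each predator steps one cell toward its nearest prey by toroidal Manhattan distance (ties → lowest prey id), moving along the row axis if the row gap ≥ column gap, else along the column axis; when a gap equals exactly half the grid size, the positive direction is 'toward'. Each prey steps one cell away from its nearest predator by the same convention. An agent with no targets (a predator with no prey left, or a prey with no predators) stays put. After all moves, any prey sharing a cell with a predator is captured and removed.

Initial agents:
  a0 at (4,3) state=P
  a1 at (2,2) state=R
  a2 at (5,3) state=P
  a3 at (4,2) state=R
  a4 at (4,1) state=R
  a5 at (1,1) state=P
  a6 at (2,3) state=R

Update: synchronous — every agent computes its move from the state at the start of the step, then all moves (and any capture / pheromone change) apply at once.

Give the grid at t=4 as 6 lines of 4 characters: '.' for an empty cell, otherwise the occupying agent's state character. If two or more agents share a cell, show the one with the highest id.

t=1: a0@(4,2):P a1@(3,2):R a2@(4,3):P a3@(4,1):R a4@(4,0):R a5@(2,1):P a6@(1,3):R
t=2: a0@(3,2):P a1@(2,2):R a2@(4,0):P a4@(4,1):R a5@(3,1):P a6@(0,3):R
t=3: a0@(2,2):P a1@(1,2):R a2@(4,1):P a4@(4,2):R a5@(4,1):P a6@(1,3):R
t=4: a0@(1,2):P a1@(0,2):R a2@(4,2):P a4@(4,3):R a5@(4,2):P a6@(0,3):R

..RR
..P.
....
....
..PR
....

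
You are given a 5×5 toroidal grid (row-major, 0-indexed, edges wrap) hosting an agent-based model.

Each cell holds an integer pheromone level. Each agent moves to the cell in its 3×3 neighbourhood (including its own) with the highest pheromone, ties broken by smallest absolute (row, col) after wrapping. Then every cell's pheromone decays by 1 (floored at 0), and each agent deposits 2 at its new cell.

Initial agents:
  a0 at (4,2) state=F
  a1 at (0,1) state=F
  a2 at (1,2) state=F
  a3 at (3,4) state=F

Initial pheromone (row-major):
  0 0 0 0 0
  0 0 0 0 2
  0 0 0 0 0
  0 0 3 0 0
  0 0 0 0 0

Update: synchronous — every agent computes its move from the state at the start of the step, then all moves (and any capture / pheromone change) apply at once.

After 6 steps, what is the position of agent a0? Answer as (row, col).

(3, 2)

t=1: a0@(3,2) a1@(0,0) a2@(0,1) a3@(2,0) | pheromone: 2 2 0 0 0 / 0 0 0 0 1 / 2 0 0 0 0 / 0 0 4 0 0 / 0 0 0 0 0
t=2: a0@(3,2) a1@(0,0) a2@(0,0) a3@(2,0) | pheromone: 5 1 0 0 0 / 0 0 0 0 0 / 3 0 0 0 0 / 0 0 5 0 0 / 0 0 0 0 0
t=3: a0@(3,2) a1@(0,0) a2@(0,0) a3@(2,0) | pheromone: 8 0 0 0 0 / 0 0 0 0 0 / 4 0 0 0 0 / 0 0 6 0 0 / 0 0 0 0 0
t=4: a0@(3,2) a1@(0,0) a2@(0,0) a3@(2,0) | pheromone: 11 0 0 0 0 / 0 0 0 0 0 / 5 0 0 0 0 / 0 0 7 0 0 / 0 0 0 0 0
t=5: a0@(3,2) a1@(0,0) a2@(0,0) a3@(2,0) | pheromone: 14 0 0 0 0 / 0 0 0 0 0 / 6 0 0 0 0 / 0 0 8 0 0 / 0 0 0 0 0
t=6: a0@(3,2) a1@(0,0) a2@(0,0) a3@(2,0) | pheromone: 17 0 0 0 0 / 0 0 0 0 0 / 7 0 0 0 0 / 0 0 9 0 0 / 0 0 0 0 0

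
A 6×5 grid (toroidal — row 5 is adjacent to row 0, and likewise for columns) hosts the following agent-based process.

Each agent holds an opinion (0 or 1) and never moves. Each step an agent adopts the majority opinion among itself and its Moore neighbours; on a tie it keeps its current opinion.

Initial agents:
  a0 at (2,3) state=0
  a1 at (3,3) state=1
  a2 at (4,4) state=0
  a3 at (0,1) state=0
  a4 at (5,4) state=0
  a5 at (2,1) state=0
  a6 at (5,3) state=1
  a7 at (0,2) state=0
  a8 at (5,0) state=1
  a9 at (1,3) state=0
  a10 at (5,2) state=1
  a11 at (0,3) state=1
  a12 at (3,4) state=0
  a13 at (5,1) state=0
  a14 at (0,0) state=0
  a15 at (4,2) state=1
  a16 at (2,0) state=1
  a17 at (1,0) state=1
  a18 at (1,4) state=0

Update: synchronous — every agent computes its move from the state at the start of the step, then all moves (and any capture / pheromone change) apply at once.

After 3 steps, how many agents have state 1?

0

t=1: a0@(2,3):0 a1@(3,3):0 a2@(4,4):0 a3@(0,1):0 a4@(5,4):0 a5@(2,1):1 a6@(5,3):1 a7@(0,2):0 a8@(5,0):0 a9@(1,3):0 a10@(5,2):1 a11@(0,3):0 a12@(3,4):0 a13@(5,1):0 a14@(0,0):0 a15@(4,2):1 a16@(2,0):0 a17@(1,0):0 a18@(1,4):0
t=2: a0@(2,3):0 a1@(3,3):0 a2@(4,4):0 a3@(0,1):0 a4@(5,4):0 a5@(2,1):0 a6@(5,3):0 a7@(0,2):0 a8@(5,0):0 a9@(1,3):0 a10@(5,2):0 a11@(0,3):0 a12@(3,4):0 a13@(5,1):0 a14@(0,0):0 a15@(4,2):1 a16@(2,0):0 a17@(1,0):0 a18@(1,4):0
t=3: a0@(2,3):0 a1@(3,3):0 a2@(4,4):0 a3@(0,1):0 a4@(5,4):0 a5@(2,1):0 a6@(5,3):0 a7@(0,2):0 a8@(5,0):0 a9@(1,3):0 a10@(5,2):0 a11@(0,3):0 a12@(3,4):0 a13@(5,1):0 a14@(0,0):0 a15@(4,2):0 a16@(2,0):0 a17@(1,0):0 a18@(1,4):0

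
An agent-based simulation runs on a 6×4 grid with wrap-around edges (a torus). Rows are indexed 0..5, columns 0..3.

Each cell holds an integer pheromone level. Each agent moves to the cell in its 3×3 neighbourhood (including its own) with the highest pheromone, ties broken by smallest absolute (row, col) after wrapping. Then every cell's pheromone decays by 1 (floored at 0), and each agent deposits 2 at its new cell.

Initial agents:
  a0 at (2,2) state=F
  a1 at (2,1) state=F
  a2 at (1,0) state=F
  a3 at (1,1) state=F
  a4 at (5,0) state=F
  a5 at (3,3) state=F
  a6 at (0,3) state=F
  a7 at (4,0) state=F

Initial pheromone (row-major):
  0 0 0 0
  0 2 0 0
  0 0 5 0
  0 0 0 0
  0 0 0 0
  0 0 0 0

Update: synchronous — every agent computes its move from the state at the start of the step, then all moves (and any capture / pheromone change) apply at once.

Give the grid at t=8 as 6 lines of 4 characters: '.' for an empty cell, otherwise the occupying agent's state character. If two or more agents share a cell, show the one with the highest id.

t=1: a0@(2,2) a1@(2,2) a2@(1,1) a3@(2,2) a4@(0,0) a5@(2,2) a6@(0,0) a7@(3,0) | pheromone: 4 0 0 0 / 0 3 0 0 / 0 0 12 0 / 2 0 0 0 / 0 0 0 0 / 0 0 0 0
t=2: a0@(2,2) a1@(2,2) a2@(2,2) a3@(2,2) a4@(0,0) a5@(2,2) a6@(0,0) a7@(3,0) | pheromone: 7 0 0 0 / 0 2 0 0 / 0 0 21 0 / 3 0 0 0 / 0 0 0 0 / 0 0 0 0
t=3: a0@(2,2) a1@(2,2) a2@(2,2) a3@(2,2) a4@(0,0) a5@(2,2) a6@(0,0) a7@(3,0) | pheromone: 10 0 0 0 / 0 1 0 0 / 0 0 30 0 / 4 0 0 0 / 0 0 0 0 / 0 0 0 0
t=4: a0@(2,2) a1@(2,2) a2@(2,2) a3@(2,2) a4@(0,0) a5@(2,2) a6@(0,0) a7@(3,0) | pheromone: 13 0 0 0 / 0 0 0 0 / 0 0 39 0 / 5 0 0 0 / 0 0 0 0 / 0 0 0 0
t=5: a0@(2,2) a1@(2,2) a2@(2,2) a3@(2,2) a4@(0,0) a5@(2,2) a6@(0,0) a7@(3,0) | pheromone: 16 0 0 0 / 0 0 0 0 / 0 0 48 0 / 6 0 0 0 / 0 0 0 0 / 0 0 0 0
t=6: a0@(2,2) a1@(2,2) a2@(2,2) a3@(2,2) a4@(0,0) a5@(2,2) a6@(0,0) a7@(3,0) | pheromone: 19 0 0 0 / 0 0 0 0 / 0 0 57 0 / 7 0 0 0 / 0 0 0 0 / 0 0 0 0
t=7: a0@(2,2) a1@(2,2) a2@(2,2) a3@(2,2) a4@(0,0) a5@(2,2) a6@(0,0) a7@(3,0) | pheromone: 22 0 0 0 / 0 0 0 0 / 0 0 66 0 / 8 0 0 0 / 0 0 0 0 / 0 0 0 0
t=8: a0@(2,2) a1@(2,2) a2@(2,2) a3@(2,2) a4@(0,0) a5@(2,2) a6@(0,0) a7@(3,0) | pheromone: 25 0 0 0 / 0 0 0 0 / 0 0 75 0 / 9 0 0 0 / 0 0 0 0 / 0 0 0 0

F...
....
..F.
F...
....
....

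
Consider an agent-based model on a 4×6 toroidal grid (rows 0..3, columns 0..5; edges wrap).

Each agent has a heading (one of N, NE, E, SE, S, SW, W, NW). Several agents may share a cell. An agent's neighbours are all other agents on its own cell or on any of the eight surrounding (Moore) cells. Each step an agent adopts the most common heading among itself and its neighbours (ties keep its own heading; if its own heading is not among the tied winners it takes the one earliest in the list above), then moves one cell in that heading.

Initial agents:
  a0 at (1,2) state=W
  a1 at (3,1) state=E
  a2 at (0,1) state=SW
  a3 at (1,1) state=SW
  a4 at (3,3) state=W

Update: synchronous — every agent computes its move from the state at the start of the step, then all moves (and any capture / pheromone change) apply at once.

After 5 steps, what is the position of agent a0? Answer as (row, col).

(2, 3)

t=1: a0@(2,1):SW a1@(3,2):E a2@(1,0):SW a3@(2,0):SW a4@(3,2):W
t=2: a0@(3,0):SW a1@(3,3):E a2@(2,5):SW a3@(3,5):SW a4@(3,1):W
t=3: a0@(0,5):SW a1@(3,4):E a2@(3,4):SW a3@(0,4):SW a4@(3,0):W
t=4: a0@(1,4):SW a1@(0,3):SW a2@(0,3):SW a3@(1,3):SW a4@(3,5):W
t=5: a0@(2,3):SW a1@(1,2):SW a2@(1,2):SW a3@(2,2):SW a4@(3,4):W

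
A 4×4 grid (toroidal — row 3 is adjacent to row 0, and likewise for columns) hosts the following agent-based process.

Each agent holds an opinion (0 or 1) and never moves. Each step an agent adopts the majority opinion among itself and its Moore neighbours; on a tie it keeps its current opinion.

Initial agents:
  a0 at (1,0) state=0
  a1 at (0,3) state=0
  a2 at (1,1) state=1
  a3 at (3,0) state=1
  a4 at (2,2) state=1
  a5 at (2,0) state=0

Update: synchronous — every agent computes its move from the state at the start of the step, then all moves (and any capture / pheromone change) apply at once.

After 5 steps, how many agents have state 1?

t=1: a0@(1,0):0 a1@(0,3):0 a2@(1,1):1 a3@(3,0):0 a4@(2,2):1 a5@(2,0):0
t=2: (unchanged — steady state)

2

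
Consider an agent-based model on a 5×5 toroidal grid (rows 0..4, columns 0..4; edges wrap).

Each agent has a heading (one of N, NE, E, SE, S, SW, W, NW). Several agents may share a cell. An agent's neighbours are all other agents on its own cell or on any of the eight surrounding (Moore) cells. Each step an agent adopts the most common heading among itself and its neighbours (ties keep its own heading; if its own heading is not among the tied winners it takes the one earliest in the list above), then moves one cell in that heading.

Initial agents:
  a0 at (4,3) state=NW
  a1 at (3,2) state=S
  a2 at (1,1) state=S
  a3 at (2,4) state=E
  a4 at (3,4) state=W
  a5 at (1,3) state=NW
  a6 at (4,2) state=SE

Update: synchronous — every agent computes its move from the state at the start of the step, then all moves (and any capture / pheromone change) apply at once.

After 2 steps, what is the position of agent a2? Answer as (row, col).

t=1: a0@(3,2):NW a1@(4,2):S a2@(2,1):S a3@(2,0):E a4@(3,3):W a5@(0,2):NW a6@(0,3):SE
t=2: a0@(4,2):S a1@(3,1):NW a2@(3,1):S a3@(2,1):E a4@(3,2):W a5@(4,1):NW a6@(1,4):SE

(3, 1)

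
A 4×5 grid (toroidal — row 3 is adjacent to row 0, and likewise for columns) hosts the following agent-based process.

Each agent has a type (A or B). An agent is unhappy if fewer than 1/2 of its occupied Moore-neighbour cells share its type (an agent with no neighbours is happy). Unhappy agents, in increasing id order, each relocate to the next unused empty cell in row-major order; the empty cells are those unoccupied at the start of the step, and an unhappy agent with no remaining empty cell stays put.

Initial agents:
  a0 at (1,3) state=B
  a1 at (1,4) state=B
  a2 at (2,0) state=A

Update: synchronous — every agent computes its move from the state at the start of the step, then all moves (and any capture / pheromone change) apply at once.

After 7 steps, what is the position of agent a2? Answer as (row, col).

t=1: a0@(1,3):B a1@(1,4):B a2@(0,0):A
t=2: a0@(1,3):B a1@(1,4):B a2@(0,1):A
t=3: (unchanged — steady state)

(0, 1)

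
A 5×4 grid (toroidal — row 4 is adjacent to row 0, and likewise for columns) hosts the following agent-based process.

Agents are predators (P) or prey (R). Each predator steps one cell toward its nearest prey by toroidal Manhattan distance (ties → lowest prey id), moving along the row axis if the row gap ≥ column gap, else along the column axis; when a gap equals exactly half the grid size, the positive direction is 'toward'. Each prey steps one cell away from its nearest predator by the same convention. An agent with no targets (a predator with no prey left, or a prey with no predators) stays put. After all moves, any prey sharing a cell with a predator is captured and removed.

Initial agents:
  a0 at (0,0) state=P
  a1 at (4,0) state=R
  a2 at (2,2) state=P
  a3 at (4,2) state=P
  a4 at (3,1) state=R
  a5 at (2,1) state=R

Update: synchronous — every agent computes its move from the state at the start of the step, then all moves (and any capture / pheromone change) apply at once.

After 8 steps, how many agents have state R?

1

t=1: a0@(4,0):P a1@(3,0):R a2@(2,1):P a3@(4,3):P a4@(4,1):R a5@(2,0):R
t=2: a0@(3,0):P a2@(2,0):P a3@(3,3):P a4@(4,2):R a5@(2,3):R
t=3: a0@(2,0):P a2@(2,3):P a3@(2,3):P a4@(0,2):R a5@(2,2):R
t=4: a0@(2,1):P a2@(2,2):P a3@(2,2):P a4@(4,2):R
t=5: a0@(3,1):P a2@(3,2):P a3@(3,2):P a4@(0,2):R
t=6: a0@(4,1):P a2@(4,2):P a3@(4,2):P a4@(1,2):R
t=7: a0@(0,1):P a2@(0,2):P a3@(0,2):P a4@(2,2):R
t=8: a0@(1,1):P a2@(1,2):P a3@(1,2):P a4@(3,2):R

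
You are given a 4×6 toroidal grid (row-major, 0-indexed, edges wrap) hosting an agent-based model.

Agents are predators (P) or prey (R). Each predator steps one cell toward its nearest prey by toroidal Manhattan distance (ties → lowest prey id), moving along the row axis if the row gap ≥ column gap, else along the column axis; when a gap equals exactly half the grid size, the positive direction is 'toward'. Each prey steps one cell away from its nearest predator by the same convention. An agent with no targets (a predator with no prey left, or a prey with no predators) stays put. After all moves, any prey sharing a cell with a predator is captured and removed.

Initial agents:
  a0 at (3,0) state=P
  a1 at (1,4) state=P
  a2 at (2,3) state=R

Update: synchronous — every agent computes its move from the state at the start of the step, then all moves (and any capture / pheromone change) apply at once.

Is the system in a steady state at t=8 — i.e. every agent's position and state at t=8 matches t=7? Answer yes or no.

t=1: a0@(3,1):P a1@(2,4):P a2@(3,3):R
t=2: a0@(3,2):P a1@(3,4):P
t=3: (unchanged — steady state)

yes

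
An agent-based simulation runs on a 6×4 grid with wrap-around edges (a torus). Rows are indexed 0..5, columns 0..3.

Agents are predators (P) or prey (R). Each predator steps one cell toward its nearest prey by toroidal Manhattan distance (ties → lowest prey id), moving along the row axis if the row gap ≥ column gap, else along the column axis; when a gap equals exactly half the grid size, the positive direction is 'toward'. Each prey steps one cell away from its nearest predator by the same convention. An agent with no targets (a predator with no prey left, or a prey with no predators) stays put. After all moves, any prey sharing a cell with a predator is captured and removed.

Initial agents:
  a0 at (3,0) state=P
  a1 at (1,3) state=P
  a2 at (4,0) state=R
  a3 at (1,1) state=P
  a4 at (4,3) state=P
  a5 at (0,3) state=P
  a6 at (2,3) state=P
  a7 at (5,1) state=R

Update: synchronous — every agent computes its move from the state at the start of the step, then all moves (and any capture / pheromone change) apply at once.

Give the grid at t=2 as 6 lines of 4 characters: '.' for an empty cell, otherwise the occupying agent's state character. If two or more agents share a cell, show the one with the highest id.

t=1: a0@(4,0):P a1@(2,3):P a2@(5,0):R a3@(0,1):P a4@(4,0):P a5@(5,3):P a6@(3,3):P a7@(4,1):R
t=2: a0@(5,0):P a1@(3,3):P a2@(0,0):R a3@(5,1):P a4@(5,0):P a5@(5,0):P a6@(4,3):P a7@(4,2):R

R...
....
....
...P
..RP
PP..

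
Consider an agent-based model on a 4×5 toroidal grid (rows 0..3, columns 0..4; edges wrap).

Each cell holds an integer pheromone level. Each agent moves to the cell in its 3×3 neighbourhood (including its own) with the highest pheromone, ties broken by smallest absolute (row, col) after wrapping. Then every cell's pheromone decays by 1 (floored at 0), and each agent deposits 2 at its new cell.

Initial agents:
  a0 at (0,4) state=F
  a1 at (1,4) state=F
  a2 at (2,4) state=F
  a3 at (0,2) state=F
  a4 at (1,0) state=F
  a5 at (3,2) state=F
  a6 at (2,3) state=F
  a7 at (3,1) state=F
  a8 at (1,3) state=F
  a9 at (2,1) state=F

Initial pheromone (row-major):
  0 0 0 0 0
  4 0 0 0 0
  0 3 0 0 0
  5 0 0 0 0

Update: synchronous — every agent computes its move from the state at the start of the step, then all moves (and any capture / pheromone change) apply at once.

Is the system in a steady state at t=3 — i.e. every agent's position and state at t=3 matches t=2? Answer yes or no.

t=1: a0@(3,0) a1@(1,0) a2@(3,0) a3@(0,1) a4@(1,0) a5@(2,1) a6@(1,2) a7@(3,0) a8@(0,2) a9@(3,0) | pheromone: 0 2 2 0 0 / 7 0 2 0 0 / 0 4 0 0 0 / 12 0 0 0 0
t=2: a0@(3,0) a1@(1,0) a2@(3,0) a3@(3,0) a4@(1,0) a5@(3,0) a6@(2,1) a7@(3,0) a8@(0,1) a9@(3,0) | pheromone: 0 3 1 0 0 / 10 0 1 0 0 / 0 5 0 0 0 / 23 0 0 0 0
t=3: a0@(3,0) a1@(1,0) a2@(3,0) a3@(3,0) a4@(1,0) a5@(3,0) a6@(3,0) a7@(3,0) a8@(3,0) a9@(3,0) | pheromone: 0 2 0 0 0 / 13 0 0 0 0 / 0 4 0 0 0 / 38 0 0 0 0

no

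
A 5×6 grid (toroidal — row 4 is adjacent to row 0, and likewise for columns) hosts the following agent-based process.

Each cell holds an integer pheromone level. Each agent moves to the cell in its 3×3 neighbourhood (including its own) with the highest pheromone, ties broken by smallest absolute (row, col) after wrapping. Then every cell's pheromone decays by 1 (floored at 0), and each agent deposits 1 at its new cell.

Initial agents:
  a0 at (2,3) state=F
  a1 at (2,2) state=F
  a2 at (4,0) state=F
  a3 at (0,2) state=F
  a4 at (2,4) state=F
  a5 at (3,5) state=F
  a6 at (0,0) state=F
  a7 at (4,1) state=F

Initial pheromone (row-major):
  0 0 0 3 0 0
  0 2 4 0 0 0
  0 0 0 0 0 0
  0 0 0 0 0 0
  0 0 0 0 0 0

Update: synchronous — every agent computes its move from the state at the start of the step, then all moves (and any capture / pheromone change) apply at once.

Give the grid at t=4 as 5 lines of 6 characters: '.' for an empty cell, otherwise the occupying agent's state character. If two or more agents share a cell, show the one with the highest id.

F.....
..F...
......
......
......

t=1: a0@(1,2) a1@(1,2) a2@(0,0) a3@(1,2) a4@(1,3) a5@(2,0) a6@(1,1) a7@(0,0) | pheromone: 2 0 0 2 0 0 / 0 2 6 1 0 0 / 1 0 0 0 0 0 / 0 0 0 0 0 0 / 0 0 0 0 0 0
t=2: a0@(1,2) a1@(1,2) a2@(0,0) a3@(1,2) a4@(1,2) a5@(1,1) a6@(1,2) a7@(0,0) | pheromone: 3 0 0 1 0 0 / 0 2 10 0 0 0 / 0 0 0 0 0 0 / 0 0 0 0 0 0 / 0 0 0 0 0 0
t=3: a0@(1,2) a1@(1,2) a2@(0,0) a3@(1,2) a4@(1,2) a5@(1,2) a6@(1,2) a7@(0,0) | pheromone: 4 0 0 0 0 0 / 0 1 15 0 0 0 / 0 0 0 0 0 0 / 0 0 0 0 0 0 / 0 0 0 0 0 0
t=4: a0@(1,2) a1@(1,2) a2@(0,0) a3@(1,2) a4@(1,2) a5@(1,2) a6@(1,2) a7@(0,0) | pheromone: 5 0 0 0 0 0 / 0 0 20 0 0 0 / 0 0 0 0 0 0 / 0 0 0 0 0 0 / 0 0 0 0 0 0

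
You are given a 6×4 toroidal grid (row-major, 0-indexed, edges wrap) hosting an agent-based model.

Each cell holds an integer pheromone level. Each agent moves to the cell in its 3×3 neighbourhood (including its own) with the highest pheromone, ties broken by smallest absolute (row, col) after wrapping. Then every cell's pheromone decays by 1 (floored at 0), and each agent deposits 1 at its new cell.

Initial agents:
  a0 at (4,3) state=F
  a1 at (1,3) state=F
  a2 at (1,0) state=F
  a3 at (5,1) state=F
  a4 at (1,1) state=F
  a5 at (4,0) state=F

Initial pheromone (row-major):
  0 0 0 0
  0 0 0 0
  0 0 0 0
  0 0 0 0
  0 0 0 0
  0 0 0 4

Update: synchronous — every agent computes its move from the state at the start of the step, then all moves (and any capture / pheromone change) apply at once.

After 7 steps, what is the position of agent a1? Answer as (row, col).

(5, 3)

t=1: a0@(5,3) a1@(0,0) a2@(0,0) a3@(0,0) a4@(0,0) a5@(5,3) | pheromone: 4 0 0 0 / 0 0 0 0 / 0 0 0 0 / 0 0 0 0 / 0 0 0 0 / 0 0 0 5
t=2: a0@(5,3) a1@(5,3) a2@(5,3) a3@(5,3) a4@(5,3) a5@(5,3) | pheromone: 3 0 0 0 / 0 0 0 0 / 0 0 0 0 / 0 0 0 0 / 0 0 0 0 / 0 0 0 10
t=3: a0@(5,3) a1@(5,3) a2@(5,3) a3@(5,3) a4@(5,3) a5@(5,3) | pheromone: 2 0 0 0 / 0 0 0 0 / 0 0 0 0 / 0 0 0 0 / 0 0 0 0 / 0 0 0 15
t=4: a0@(5,3) a1@(5,3) a2@(5,3) a3@(5,3) a4@(5,3) a5@(5,3) | pheromone: 1 0 0 0 / 0 0 0 0 / 0 0 0 0 / 0 0 0 0 / 0 0 0 0 / 0 0 0 20
t=5: a0@(5,3) a1@(5,3) a2@(5,3) a3@(5,3) a4@(5,3) a5@(5,3) | pheromone: 0 0 0 0 / 0 0 0 0 / 0 0 0 0 / 0 0 0 0 / 0 0 0 0 / 0 0 0 25
t=6: a0@(5,3) a1@(5,3) a2@(5,3) a3@(5,3) a4@(5,3) a5@(5,3) | pheromone: 0 0 0 0 / 0 0 0 0 / 0 0 0 0 / 0 0 0 0 / 0 0 0 0 / 0 0 0 30
t=7: a0@(5,3) a1@(5,3) a2@(5,3) a3@(5,3) a4@(5,3) a5@(5,3) | pheromone: 0 0 0 0 / 0 0 0 0 / 0 0 0 0 / 0 0 0 0 / 0 0 0 0 / 0 0 0 35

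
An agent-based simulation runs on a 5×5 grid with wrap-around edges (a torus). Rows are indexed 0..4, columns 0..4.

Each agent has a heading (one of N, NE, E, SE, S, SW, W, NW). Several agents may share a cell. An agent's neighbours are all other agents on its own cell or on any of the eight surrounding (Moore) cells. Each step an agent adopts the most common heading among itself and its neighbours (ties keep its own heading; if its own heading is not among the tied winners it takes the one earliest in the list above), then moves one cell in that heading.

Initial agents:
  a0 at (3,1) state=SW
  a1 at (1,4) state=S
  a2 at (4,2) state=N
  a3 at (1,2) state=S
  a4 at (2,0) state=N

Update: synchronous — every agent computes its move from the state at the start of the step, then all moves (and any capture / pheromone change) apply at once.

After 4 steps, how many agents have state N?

t=1: a0@(2,1):N a1@(2,4):S a2@(3,2):N a3@(2,2):S a4@(1,0):N
t=2: a0@(1,1):N a1@(3,4):S a2@(2,2):N a3@(1,2):N a4@(0,0):N
t=3: a0@(0,1):N a1@(4,4):S a2@(1,2):N a3@(0,2):N a4@(4,0):N
t=4: a0@(4,1):N a1@(0,4):S a2@(0,2):N a3@(4,2):N a4@(3,0):N

4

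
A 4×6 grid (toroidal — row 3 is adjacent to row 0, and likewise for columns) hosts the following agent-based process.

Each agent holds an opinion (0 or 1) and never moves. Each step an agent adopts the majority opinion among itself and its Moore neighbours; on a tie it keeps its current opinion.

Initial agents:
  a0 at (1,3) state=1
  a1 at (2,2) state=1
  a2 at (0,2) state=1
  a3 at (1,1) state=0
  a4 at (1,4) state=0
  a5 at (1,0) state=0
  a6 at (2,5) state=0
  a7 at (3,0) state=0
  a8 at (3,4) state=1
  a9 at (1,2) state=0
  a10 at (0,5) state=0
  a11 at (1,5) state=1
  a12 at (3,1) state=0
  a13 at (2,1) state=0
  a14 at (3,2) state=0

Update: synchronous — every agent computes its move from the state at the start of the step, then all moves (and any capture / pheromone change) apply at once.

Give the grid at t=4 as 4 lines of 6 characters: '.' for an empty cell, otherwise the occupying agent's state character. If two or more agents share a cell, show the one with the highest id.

..0..0
000000
.00..0
000.0.

t=1: a0@(1,3):1 a1@(2,2):0 a2@(0,2):0 a3@(1,1):0 a4@(1,4):0 a5@(1,0):0 a6@(2,5):0 a7@(3,0):0 a8@(3,4):0 a9@(1,2):0 a10@(0,5):0 a11@(1,5):0 a12@(3,1):0 a13@(2,1):0 a14@(3,2):0
t=2: a0@(1,3):0 a1@(2,2):0 a2@(0,2):0 a3@(1,1):0 a4@(1,4):0 a5@(1,0):0 a6@(2,5):0 a7@(3,0):0 a8@(3,4):0 a9@(1,2):0 a10@(0,5):0 a11@(1,5):0 a12@(3,1):0 a13@(2,1):0 a14@(3,2):0
t=3: (unchanged — steady state)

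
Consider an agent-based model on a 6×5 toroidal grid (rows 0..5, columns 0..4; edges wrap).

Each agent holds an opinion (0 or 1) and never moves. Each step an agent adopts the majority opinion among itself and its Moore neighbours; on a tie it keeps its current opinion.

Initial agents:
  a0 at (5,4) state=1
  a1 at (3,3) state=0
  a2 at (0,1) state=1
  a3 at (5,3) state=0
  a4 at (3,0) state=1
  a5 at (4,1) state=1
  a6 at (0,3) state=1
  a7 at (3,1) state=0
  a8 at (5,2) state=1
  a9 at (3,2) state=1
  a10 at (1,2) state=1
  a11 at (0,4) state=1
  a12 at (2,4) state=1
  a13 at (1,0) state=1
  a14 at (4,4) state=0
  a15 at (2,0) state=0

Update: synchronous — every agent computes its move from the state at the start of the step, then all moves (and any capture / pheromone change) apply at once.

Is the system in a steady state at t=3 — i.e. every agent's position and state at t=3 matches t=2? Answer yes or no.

t=1: a0@(5,4):1 a1@(3,3):0 a2@(0,1):1 a3@(5,3):1 a4@(3,0):1 a5@(4,1):1 a6@(0,3):1 a7@(3,1):1 a8@(5,2):1 a9@(3,2):1 a10@(1,2):1 a11@(0,4):1 a12@(2,4):1 a13@(1,0):1 a14@(4,4):0 a15@(2,0):1
t=2: a0@(5,4):1 a1@(3,3):0 a2@(0,1):1 a3@(5,3):1 a4@(3,0):1 a5@(4,1):1 a6@(0,3):1 a7@(3,1):1 a8@(5,2):1 a9@(3,2):1 a10@(1,2):1 a11@(0,4):1 a12@(2,4):1 a13@(1,0):1 a14@(4,4):1 a15@(2,0):1
t=3: a0@(5,4):1 a1@(3,3):1 a2@(0,1):1 a3@(5,3):1 a4@(3,0):1 a5@(4,1):1 a6@(0,3):1 a7@(3,1):1 a8@(5,2):1 a9@(3,2):1 a10@(1,2):1 a11@(0,4):1 a12@(2,4):1 a13@(1,0):1 a14@(4,4):1 a15@(2,0):1

no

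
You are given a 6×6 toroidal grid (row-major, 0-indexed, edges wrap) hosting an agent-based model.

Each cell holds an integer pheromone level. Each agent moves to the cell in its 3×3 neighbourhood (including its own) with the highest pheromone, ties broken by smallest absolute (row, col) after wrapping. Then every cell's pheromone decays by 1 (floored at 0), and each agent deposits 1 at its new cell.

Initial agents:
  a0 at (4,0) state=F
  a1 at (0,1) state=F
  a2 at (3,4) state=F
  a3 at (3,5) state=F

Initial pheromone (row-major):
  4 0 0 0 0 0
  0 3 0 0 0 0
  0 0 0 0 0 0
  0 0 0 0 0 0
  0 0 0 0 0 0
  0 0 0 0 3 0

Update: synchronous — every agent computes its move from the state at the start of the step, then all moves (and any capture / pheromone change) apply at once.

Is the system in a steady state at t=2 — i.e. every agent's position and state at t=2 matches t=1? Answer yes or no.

t=1: a0@(3,0) a1@(0,0) a2@(2,3) a3@(2,0) | pheromone: 4 0 0 0 0 0 / 0 2 0 0 0 0 / 1 0 0 1 0 0 / 1 0 0 0 0 0 / 0 0 0 0 0 0 / 0 0 0 0 2 0
t=2: a0@(2,0) a1@(0,0) a2@(2,3) a3@(1,1) | pheromone: 4 0 0 0 0 0 / 0 2 0 0 0 0 / 1 0 0 1 0 0 / 0 0 0 0 0 0 / 0 0 0 0 0 0 / 0 0 0 0 1 0

no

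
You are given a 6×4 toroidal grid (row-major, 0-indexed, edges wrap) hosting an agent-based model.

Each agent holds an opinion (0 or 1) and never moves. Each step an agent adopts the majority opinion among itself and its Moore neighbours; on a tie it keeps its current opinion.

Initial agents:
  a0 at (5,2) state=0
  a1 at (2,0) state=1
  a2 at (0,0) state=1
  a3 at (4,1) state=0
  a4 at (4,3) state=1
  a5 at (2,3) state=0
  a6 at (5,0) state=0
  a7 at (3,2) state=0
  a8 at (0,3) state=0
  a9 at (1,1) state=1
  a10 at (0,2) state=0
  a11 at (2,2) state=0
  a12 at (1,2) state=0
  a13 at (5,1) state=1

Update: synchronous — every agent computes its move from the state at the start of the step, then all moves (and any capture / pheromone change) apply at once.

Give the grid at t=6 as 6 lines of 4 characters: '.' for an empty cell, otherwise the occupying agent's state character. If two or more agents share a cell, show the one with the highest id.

t=1: a0@(5,2):0 a1@(2,0):1 a2@(0,0):1 a3@(4,1):0 a4@(4,3):0 a5@(2,3):0 a6@(5,0):0 a7@(3,2):0 a8@(0,3):0 a9@(1,1):1 a10@(0,2):0 a11@(2,2):0 a12@(1,2):0 a13@(5,1):0
t=2: a0@(5,2):0 a1@(2,0):1 a2@(0,0):0 a3@(4,1):0 a4@(4,3):0 a5@(2,3):0 a6@(5,0):0 a7@(3,2):0 a8@(0,3):0 a9@(1,1):1 a10@(0,2):0 a11@(2,2):0 a12@(1,2):0 a13@(5,1):0
t=3: a0@(5,2):0 a1@(2,0):1 a2@(0,0):0 a3@(4,1):0 a4@(4,3):0 a5@(2,3):0 a6@(5,0):0 a7@(3,2):0 a8@(0,3):0 a9@(1,1):0 a10@(0,2):0 a11@(2,2):0 a12@(1,2):0 a13@(5,1):0
t=4: a0@(5,2):0 a1@(2,0):0 a2@(0,0):0 a3@(4,1):0 a4@(4,3):0 a5@(2,3):0 a6@(5,0):0 a7@(3,2):0 a8@(0,3):0 a9@(1,1):0 a10@(0,2):0 a11@(2,2):0 a12@(1,2):0 a13@(5,1):0
t=5: (unchanged — steady state)

0.00
.00.
0.00
..0.
.0.0
000.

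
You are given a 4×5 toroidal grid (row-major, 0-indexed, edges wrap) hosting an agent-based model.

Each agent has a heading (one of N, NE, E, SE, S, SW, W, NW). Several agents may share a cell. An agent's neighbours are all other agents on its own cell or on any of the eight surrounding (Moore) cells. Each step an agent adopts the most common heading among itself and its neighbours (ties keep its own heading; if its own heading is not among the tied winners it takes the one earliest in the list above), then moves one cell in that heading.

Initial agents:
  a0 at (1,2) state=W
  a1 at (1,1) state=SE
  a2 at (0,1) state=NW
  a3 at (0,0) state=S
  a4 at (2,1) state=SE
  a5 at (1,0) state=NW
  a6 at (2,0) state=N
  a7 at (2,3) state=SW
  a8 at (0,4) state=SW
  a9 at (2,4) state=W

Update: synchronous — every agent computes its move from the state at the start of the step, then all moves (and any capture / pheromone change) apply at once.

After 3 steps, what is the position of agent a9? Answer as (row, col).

t=1: a0@(2,3):SE a1@(2,2):SE a2@(3,0):NW a3@(3,4):NW a4@(3,2):SE a5@(0,4):NW a6@(3,1):SE a7@(2,2):W a8@(1,3):SW a9@(2,3):W
t=2: a0@(3,4):SE a1@(3,3):SE a2@(2,4):NW a3@(2,3):NW a4@(0,3):SE a5@(3,3):NW a6@(0,2):SE a7@(3,3):SE a8@(2,4):SE a9@(3,4):SE
t=3: a0@(0,0):SE a1@(0,4):SE a2@(3,0):SE a3@(3,4):SE a4@(1,4):SE a5@(0,4):SE a6@(1,3):SE a7@(0,4):SE a8@(3,0):SE a9@(0,0):SE

(0, 0)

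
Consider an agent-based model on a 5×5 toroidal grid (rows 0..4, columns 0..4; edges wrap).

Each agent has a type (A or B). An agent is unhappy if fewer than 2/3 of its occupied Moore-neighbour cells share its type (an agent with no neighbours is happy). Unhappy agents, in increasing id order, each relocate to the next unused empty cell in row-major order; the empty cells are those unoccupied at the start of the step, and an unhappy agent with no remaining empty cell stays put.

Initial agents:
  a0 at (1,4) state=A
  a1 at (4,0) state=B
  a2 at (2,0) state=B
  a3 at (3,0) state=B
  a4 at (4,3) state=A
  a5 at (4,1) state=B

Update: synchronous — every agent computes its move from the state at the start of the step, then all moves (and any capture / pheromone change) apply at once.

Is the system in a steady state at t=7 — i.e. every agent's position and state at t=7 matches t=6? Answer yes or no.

no

t=1: a0@(0,0):A a1@(4,0):B a2@(0,1):B a3@(3,0):B a4@(4,3):A a5@(4,1):B
t=2: a0@(0,2):A a1@(4,0):B a2@(0,1):B a3@(3,0):B a4@(4,3):A a5@(4,1):B
t=3: a0@(0,0):A a1@(4,0):B a2@(0,1):B a3@(3,0):B a4@(4,3):A a5@(4,1):B
t=4: a0@(0,2):A a1@(4,0):B a2@(0,1):B a3@(3,0):B a4@(4,3):A a5@(4,1):B
t=5: a0@(0,0):A a1@(4,0):B a2@(0,1):B a3@(3,0):B a4@(4,3):A a5@(4,1):B
t=6: a0@(0,2):A a1@(4,0):B a2@(0,1):B a3@(3,0):B a4@(4,3):A a5@(4,1):B
t=7: a0@(0,0):A a1@(4,0):B a2@(0,1):B a3@(3,0):B a4@(4,3):A a5@(4,1):B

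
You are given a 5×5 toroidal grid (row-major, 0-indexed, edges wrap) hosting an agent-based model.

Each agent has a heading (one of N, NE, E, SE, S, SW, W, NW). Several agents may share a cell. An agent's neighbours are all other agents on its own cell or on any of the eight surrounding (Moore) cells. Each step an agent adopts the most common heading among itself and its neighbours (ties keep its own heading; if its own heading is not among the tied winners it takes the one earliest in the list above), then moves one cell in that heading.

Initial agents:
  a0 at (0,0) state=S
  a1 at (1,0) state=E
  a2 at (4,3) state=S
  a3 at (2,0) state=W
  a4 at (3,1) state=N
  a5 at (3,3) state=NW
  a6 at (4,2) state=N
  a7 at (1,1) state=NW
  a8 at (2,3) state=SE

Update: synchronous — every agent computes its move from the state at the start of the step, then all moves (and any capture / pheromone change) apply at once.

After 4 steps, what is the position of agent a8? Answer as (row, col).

(2, 3)

t=1: a0@(1,0):S a1@(1,1):E a2@(0,3):S a3@(2,4):W a4@(2,1):N a5@(2,2):NW a6@(3,2):N a7@(0,0):NW a8@(3,4):SE
t=2: a0@(2,0):S a1@(0,0):NW a2@(1,3):S a3@(2,3):W a4@(1,1):N a5@(1,2):N a6@(2,2):N a7@(4,4):NW a8@(4,0):SE
t=3: a0@(3,0):S a1@(4,4):NW a2@(0,3):N a3@(1,3):N a4@(0,1):N a5@(0,2):N a6@(1,2):N a7@(3,3):NW a8@(3,4):NW
t=4: a0@(2,4):NW a1@(3,3):NW a2@(4,3):N a3@(0,3):N a4@(4,1):N a5@(4,2):N a6@(0,2):N a7@(2,2):NW a8@(2,3):NW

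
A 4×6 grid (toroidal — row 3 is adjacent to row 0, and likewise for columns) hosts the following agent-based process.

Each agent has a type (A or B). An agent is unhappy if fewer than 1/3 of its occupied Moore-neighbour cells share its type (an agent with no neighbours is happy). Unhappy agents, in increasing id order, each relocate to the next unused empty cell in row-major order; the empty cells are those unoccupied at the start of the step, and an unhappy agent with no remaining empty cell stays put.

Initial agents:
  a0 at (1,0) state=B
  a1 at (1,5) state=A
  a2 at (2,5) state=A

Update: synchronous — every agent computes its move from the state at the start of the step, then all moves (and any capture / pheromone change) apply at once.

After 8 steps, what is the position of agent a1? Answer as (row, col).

(1, 5)

t=1: a0@(0,0):B a1@(1,5):A a2@(2,5):A
t=2: a0@(0,1):B a1@(1,5):A a2@(2,5):A
t=3: (unchanged — steady state)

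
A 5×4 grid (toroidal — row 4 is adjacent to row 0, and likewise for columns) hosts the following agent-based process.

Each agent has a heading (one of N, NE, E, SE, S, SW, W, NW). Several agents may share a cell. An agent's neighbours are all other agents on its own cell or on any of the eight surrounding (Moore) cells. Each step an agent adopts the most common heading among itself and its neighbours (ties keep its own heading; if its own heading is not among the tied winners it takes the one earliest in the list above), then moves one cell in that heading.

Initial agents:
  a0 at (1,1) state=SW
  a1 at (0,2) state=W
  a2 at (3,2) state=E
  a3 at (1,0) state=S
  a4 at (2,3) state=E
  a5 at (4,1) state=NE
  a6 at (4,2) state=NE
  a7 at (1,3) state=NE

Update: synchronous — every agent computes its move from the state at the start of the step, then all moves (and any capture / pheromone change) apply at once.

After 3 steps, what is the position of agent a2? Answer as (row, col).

(1, 1)

t=1: a0@(2,0):SW a1@(4,3):NE a2@(3,3):E a3@(2,0):S a4@(2,0):E a5@(3,2):NE a6@(3,3):NE a7@(0,0):NE
t=2: a0@(2,1):E a1@(3,0):NE a2@(2,0):NE a3@(2,1):E a4@(2,1):E a5@(2,3):NE a6@(2,0):NE a7@(4,1):NE
t=3: a0@(2,2):E a1@(2,1):NE a2@(1,1):NE a3@(2,2):E a4@(2,2):E a5@(1,0):NE a6@(1,1):NE a7@(3,2):NE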